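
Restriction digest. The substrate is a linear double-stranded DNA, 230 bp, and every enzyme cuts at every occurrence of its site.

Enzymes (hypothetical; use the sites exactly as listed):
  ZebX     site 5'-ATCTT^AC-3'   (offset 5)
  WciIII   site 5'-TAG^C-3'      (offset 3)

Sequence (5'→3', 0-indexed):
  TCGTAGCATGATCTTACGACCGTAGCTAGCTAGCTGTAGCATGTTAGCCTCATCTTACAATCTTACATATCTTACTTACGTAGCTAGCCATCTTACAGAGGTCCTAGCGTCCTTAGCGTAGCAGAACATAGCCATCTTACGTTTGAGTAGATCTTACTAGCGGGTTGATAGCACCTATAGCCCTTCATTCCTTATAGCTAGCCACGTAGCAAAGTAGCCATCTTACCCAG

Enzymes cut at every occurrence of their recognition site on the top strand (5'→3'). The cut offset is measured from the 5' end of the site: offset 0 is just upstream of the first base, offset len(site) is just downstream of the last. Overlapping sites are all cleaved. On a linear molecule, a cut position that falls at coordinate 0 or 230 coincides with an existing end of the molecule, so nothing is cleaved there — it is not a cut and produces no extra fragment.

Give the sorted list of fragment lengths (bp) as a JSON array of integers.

[4,4,4,4,5,5,6,6,6,7,7,7,8,8,8,8,9,9,9,9,9,10,10,10,11,13,17,17]

Per-enzyme occurrences:
  ZebX (ATCTTAC, off=5): starts [10, 51, 59, 68, 89, 133, 150, 219] → cuts [15, 56, 64, 73, 94, 138, 155, 224]
  WciIII (TAGC, off=3): starts [3, 22, 26, 30, 36, 44, 80, 84, 104, 113, 118, 128, 157, 168, 177, 194, 198, 206, 214] → cuts [6, 25, 29, 33, 39, 47, 83, 87, 107, 116, 121, 131, 160, 171, 180, 197, 201, 209, 217]

Pooled cuts: [6, 15, 25, 29, 33, 39, 47, 56, 64, 73, 83, 87, 94, 107, 116, 121, 131, 138, 155, 160, 171, 180, 197, 201, 209, 217, 224]

Fragments:
  [0,6): 6 bp
  [6,15): 9 bp
  [15,25): 10 bp
  [25,29): 4 bp
  [29,33): 4 bp
  [33,39): 6 bp
  [39,47): 8 bp
  [47,56): 9 bp
  [56,64): 8 bp
  [64,73): 9 bp
  [73,83): 10 bp
  [83,87): 4 bp
  [87,94): 7 bp
  [94,107): 13 bp
  [107,116): 9 bp
  [116,121): 5 bp
  [121,131): 10 bp
  [131,138): 7 bp
  [138,155): 17 bp
  [155,160): 5 bp
  [160,171): 11 bp
  [171,180): 9 bp
  [180,197): 17 bp
  [197,201): 4 bp
  [201,209): 8 bp
  [209,217): 8 bp
  [217,224): 7 bp
  [224,230): 6 bp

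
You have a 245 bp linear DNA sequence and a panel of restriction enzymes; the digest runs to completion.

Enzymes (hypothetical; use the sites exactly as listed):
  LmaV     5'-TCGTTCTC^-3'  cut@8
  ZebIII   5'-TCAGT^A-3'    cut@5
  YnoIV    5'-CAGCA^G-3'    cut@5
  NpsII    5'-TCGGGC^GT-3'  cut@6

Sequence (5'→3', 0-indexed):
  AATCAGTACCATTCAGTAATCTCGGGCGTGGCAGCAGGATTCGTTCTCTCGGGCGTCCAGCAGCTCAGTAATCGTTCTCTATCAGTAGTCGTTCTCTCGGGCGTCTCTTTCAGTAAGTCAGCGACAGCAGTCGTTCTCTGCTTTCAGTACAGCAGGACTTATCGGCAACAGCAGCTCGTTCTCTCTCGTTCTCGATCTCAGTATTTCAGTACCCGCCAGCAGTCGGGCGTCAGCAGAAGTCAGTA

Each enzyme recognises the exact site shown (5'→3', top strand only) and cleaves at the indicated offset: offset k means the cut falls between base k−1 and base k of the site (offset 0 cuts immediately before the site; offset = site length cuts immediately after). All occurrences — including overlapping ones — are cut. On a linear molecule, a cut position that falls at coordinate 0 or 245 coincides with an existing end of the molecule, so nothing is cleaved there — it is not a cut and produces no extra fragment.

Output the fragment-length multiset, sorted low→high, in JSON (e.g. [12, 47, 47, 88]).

[1,6,6,6,7,7,7,7,7,8,8,9,9,9,9,10,10,10,10,10,10,10,11,12,12,15,19]

Per-enzyme occurrences:
  LmaV (TCGTTCTC, off=8): starts [40, 71, 88, 130, 175, 185] → cuts [48, 79, 96, 138, 183, 193]
  ZebIII (TCAGTA, off=5): starts [2, 12, 64, 81, 109, 143, 197, 205, 239] → cuts [7, 17, 69, 86, 114, 148, 202, 210, 244]
  YnoIV (CAGCAG, off=5): starts [31, 57, 124, 149, 168, 216, 230] → cuts [36, 62, 129, 154, 173, 221, 235]
  NpsII (TCGGGCGT, off=6): starts [21, 48, 96, 222] → cuts [27, 54, 102, 228]

Pooled cuts: [7, 17, 27, 36, 48, 54, 62, 69, 79, 86, 96, 102, 114, 129, 138, 148, 154, 173, 183, 193, 202, 210, 221, 228, 235, 244]

Fragments:
  [0,7): 7 bp
  [7,17): 10 bp
  [17,27): 10 bp
  [27,36): 9 bp
  [36,48): 12 bp
  [48,54): 6 bp
  [54,62): 8 bp
  [62,69): 7 bp
  [69,79): 10 bp
  [79,86): 7 bp
  [86,96): 10 bp
  [96,102): 6 bp
  [102,114): 12 bp
  [114,129): 15 bp
  [129,138): 9 bp
  [138,148): 10 bp
  [148,154): 6 bp
  [154,173): 19 bp
  [173,183): 10 bp
  [183,193): 10 bp
  [193,202): 9 bp
  [202,210): 8 bp
  [210,221): 11 bp
  [221,228): 7 bp
  [228,235): 7 bp
  [235,244): 9 bp
  [244,245): 1 bp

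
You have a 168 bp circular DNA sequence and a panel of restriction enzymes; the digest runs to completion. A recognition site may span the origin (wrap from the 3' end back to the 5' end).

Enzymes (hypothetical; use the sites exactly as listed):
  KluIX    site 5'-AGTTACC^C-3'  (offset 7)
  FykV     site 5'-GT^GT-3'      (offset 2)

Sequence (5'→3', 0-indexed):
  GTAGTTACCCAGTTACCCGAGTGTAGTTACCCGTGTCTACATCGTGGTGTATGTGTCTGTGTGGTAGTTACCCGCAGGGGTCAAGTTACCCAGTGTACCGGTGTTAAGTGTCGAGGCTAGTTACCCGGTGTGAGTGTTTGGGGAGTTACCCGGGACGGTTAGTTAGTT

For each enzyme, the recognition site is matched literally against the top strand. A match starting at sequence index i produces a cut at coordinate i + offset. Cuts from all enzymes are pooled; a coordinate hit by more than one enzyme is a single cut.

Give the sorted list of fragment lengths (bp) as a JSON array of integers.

Site scan:
  KluIX AGTTACCC/7: at [2, 10, 24, 65, 83, 118, 143] ⇒ [9, 17, 31, 72, 90, 125, 150]
  FykV GTGT/2: at [20, 32, 46, 52, 58, 92, 100, 107, 127, 133] ⇒ [22, 34, 48, 54, 60, 94, 102, 109, 129, 135]

Pooled cuts: [9, 17, 22, 31, 34, 48, 54, 60, 72, 90, 94, 102, 109, 125, 129, 135, 150]

Fragments:
  9→17: 8 bp
  17→22: 5 bp
  22→31: 9 bp
  31→34: 3 bp
  34→48: 14 bp
  48→54: 6 bp
  54→60: 6 bp
  60→72: 12 bp
  72→90: 18 bp
  90→94: 4 bp
  94→102: 8 bp
  102→109: 7 bp
  109→125: 16 bp
  125→129: 4 bp
  129→135: 6 bp
  135→150: 15 bp
  150→9 (wrap): 168-150+9 = 27 bp

[3,4,4,5,6,6,6,7,8,8,9,12,14,15,16,18,27]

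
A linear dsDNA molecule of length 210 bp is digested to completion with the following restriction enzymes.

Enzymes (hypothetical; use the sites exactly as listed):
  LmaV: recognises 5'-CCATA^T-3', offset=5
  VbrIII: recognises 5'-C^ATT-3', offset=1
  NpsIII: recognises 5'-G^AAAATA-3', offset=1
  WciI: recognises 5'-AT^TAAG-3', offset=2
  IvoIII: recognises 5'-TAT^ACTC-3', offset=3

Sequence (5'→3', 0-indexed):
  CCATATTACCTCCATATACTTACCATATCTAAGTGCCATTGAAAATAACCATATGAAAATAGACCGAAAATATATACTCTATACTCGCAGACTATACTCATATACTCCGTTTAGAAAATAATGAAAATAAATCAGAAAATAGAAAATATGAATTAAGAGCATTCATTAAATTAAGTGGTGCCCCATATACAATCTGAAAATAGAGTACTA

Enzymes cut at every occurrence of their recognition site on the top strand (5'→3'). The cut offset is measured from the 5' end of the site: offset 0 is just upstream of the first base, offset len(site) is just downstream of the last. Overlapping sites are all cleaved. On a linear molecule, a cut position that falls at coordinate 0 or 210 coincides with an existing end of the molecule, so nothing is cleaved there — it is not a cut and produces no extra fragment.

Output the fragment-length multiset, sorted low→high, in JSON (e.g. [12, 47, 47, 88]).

[2,4,4,5,7,7,7,7,8,9,9,9,10,11,11,11,11,11,12,12,13,14,16]

Scan for sites:
  LmaV (CCATAT, off=5): starts [0, 11, 22, 48, 182] → cuts [5, 16, 27, 53, 187]
  VbrIII (CATT, off=1): starts [36, 159, 163] → cuts [37, 160, 164]
  NpsIII (GAAAATA, off=1): starts [40, 54, 65, 113, 122, 134, 141, 195] → cuts [41, 55, 66, 114, 123, 135, 142, 196]
  WciI (ATTAAG, off=2): starts [151, 169] → cuts [153, 171]
  IvoIII (TATACTC, off=3): starts [72, 79, 92, 100] → cuts [75, 82, 95, 103]

Pooled cuts: [5, 16, 27, 37, 41, 53, 55, 66, 75, 82, 95, 103, 114, 123, 135, 142, 153, 160, 164, 171, 187, 196]

Fragment lengths:
  [0,5): 5 bp
  [5,16): 11 bp
  [16,27): 11 bp
  [27,37): 10 bp
  [37,41): 4 bp
  [41,53): 12 bp
  [53,55): 2 bp
  [55,66): 11 bp
  [66,75): 9 bp
  [75,82): 7 bp
  [82,95): 13 bp
  [95,103): 8 bp
  [103,114): 11 bp
  [114,123): 9 bp
  [123,135): 12 bp
  [135,142): 7 bp
  [142,153): 11 bp
  [153,160): 7 bp
  [160,164): 4 bp
  [164,171): 7 bp
  [171,187): 16 bp
  [187,196): 9 bp
  [196,210): 14 bp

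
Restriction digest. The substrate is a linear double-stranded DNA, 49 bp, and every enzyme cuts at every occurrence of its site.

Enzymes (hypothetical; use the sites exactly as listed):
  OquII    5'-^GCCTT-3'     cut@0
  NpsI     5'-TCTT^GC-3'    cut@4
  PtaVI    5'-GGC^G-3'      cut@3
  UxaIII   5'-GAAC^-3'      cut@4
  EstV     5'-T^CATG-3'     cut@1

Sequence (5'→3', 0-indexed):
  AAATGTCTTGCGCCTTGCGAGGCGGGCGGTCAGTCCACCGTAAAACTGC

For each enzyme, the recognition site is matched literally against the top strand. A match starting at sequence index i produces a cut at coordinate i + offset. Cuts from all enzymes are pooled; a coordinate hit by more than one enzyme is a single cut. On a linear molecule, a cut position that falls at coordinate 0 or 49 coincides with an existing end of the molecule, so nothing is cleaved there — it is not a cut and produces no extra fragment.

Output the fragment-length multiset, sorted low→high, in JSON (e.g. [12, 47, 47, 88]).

Per-enzyme occurrences:
  OquII GCCTT/0: at [11] ⇒ [11]
  NpsI TCTTGC/4: at [5] ⇒ [9]
  PtaVI GGCG/3: at [20, 24] ⇒ [23, 27]
  UxaIII (GAAC, off=4): no sites
  EstV (TCATG, off=1): no sites

All cut coordinates (distinct, sorted): [9, 11, 23, 27]

Fragment lengths:
  [0,9): 9 bp
  [9,11): 2 bp
  [11,23): 12 bp
  [23,27): 4 bp
  [27,49): 22 bp

[2,4,9,12,22]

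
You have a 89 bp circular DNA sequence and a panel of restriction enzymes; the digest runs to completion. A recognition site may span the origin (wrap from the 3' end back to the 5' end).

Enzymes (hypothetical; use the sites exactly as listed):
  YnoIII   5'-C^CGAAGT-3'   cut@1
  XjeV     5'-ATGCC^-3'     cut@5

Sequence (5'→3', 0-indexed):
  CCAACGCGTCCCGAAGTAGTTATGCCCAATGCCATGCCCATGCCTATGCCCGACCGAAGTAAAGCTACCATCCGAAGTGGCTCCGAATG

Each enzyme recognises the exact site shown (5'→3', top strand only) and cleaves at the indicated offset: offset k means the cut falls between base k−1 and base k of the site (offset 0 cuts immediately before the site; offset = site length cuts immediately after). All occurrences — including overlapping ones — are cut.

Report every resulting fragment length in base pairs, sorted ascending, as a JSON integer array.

Per-enzyme occurrences:
  YnoIII (CCGAAGT, off=1): starts [10, 53, 71] → cuts [11, 54, 72]
  XjeV (ATGCC, off=5): starts [21, 28, 33, 39, 45, 86] → cuts [2, 26, 33, 38, 44, 50]

All cut coordinates (distinct, sorted): [2, 11, 26, 33, 38, 44, 50, 54, 72]

Fragment lengths:
  2→11: 9 bp
  11→26: 15 bp
  26→33: 7 bp
  33→38: 5 bp
  38→44: 6 bp
  44→50: 6 bp
  50→54: 4 bp
  54→72: 18 bp
  72→2 (wrap): 89-72+2 = 19 bp

[4,5,6,6,7,9,15,18,19]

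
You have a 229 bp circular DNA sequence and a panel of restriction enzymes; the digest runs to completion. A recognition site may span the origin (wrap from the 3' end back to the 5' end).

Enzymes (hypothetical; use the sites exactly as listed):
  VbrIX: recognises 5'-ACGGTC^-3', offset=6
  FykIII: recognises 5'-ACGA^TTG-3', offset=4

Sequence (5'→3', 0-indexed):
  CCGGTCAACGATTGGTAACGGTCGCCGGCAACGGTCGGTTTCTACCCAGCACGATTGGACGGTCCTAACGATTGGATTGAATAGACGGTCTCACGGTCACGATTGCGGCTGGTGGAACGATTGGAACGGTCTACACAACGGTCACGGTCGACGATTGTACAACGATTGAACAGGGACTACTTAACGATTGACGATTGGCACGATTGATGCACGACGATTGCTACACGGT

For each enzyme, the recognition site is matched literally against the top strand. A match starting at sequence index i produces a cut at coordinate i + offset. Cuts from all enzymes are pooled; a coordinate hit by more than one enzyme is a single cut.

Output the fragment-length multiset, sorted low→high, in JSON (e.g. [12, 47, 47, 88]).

[4,5,6,7,7,8,9,10,10,11,11,12,12,13,13,14,18,18,19,22]

Per-enzyme occurrences:
  VbrIX ACGGTC/6: at [17, 30, 58, 84, 92, 125, 137, 143, 224] ⇒ [1, 23, 36, 64, 90, 98, 131, 143, 149]
  FykIII ACGATTG/4: at [7, 50, 67, 98, 116, 150, 161, 183, 190, 199, 213] ⇒ [11, 54, 71, 102, 120, 154, 165, 187, 194, 203, 217]

Pooled cuts: [1, 11, 23, 36, 54, 64, 71, 90, 98, 102, 120, 131, 143, 149, 154, 165, 187, 194, 203, 217]

Fragments:
  1→11: 10 bp
  11→23: 12 bp
  23→36: 13 bp
  36→54: 18 bp
  54→64: 10 bp
  64→71: 7 bp
  71→90: 19 bp
  90→98: 8 bp
  98→102: 4 bp
  102→120: 18 bp
  120→131: 11 bp
  131→143: 12 bp
  143→149: 6 bp
  149→154: 5 bp
  154→165: 11 bp
  165→187: 22 bp
  187→194: 7 bp
  194→203: 9 bp
  203→217: 14 bp
  217→1 (wrap): 229-217+1 = 13 bp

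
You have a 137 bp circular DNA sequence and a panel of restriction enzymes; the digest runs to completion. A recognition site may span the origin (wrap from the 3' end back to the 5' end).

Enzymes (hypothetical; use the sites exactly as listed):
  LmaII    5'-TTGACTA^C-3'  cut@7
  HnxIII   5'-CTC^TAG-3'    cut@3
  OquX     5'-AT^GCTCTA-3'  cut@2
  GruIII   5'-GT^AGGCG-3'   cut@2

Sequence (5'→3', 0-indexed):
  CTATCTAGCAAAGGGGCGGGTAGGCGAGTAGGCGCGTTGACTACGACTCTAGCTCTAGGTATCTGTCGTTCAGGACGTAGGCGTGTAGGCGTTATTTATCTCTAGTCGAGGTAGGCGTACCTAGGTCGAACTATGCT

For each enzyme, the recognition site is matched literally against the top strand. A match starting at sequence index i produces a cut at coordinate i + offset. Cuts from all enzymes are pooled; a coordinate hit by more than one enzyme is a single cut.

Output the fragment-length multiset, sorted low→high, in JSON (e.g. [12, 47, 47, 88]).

Site scan:
  LmaII TTGACTAC/7: at [36] ⇒ [43]
  HnxIII CTCTAG/3: at [46, 52, 99] ⇒ [49, 55, 102]
  OquX ATGCTCTA/2: at [132] ⇒ [134]
  GruIII GTAGGCG/2: at [19, 27, 76, 84, 110] ⇒ [21, 29, 78, 86, 112]

Pooled cuts: [21, 29, 43, 49, 55, 78, 86, 102, 112, 134]

Fragment lengths:
  21→29: 8 bp
  29→43: 14 bp
  43→49: 6 bp
  49→55: 6 bp
  55→78: 23 bp
  78→86: 8 bp
  86→102: 16 bp
  102→112: 10 bp
  112→134: 22 bp
  134→21 (wrap): 137-134+21 = 24 bp

[6,6,8,8,10,14,16,22,23,24]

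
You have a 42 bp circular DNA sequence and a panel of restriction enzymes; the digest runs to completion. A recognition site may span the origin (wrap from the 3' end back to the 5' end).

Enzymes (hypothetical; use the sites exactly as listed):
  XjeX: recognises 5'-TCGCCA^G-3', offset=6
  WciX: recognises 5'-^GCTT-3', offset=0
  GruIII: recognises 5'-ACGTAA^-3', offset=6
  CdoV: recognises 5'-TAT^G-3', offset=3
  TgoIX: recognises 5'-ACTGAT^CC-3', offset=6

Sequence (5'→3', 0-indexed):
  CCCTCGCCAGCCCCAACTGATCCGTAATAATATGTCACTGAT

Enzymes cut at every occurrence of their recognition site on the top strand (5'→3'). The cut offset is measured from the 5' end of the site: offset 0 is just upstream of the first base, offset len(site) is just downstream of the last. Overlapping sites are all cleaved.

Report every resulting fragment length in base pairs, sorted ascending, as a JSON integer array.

Site scan:
  XjeX (TCGCCAG, off=6): starts [3] → cuts [9]
  WciX (GCTT, off=0): no sites
  GruIII (ACGTAA, off=6): no sites
  CdoV (TATG, off=3): starts [30] → cuts [33]
  TgoIX (ACTGATCC, off=6): starts [15, 36] → cuts [0, 21]

All cut coordinates (distinct, sorted): [0, 9, 21, 33]

Fragment lengths:
  0→9: 9 bp
  9→21: 12 bp
  21→33: 12 bp
  33→0 (wrap): 42-33+0 = 9 bp

[9,9,12,12]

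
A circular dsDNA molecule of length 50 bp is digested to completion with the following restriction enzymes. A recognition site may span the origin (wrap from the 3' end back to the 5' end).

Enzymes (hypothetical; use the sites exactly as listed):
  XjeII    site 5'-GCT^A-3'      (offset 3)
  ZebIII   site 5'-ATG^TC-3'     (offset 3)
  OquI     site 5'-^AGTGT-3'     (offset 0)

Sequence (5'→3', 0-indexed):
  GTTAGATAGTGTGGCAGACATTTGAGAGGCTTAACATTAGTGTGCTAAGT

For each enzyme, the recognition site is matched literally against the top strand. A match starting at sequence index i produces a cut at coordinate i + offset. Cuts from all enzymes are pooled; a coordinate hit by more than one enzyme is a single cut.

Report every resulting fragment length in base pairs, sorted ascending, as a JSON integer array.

[1,8,10,31]

Scan for sites:
  XjeII (GCTA, off=3): starts [43] → cuts [46]
  ZebIII (ATGTC, off=3): no sites
  OquI (AGTGT, off=0): starts [7, 38, 47] → cuts [7, 38, 47]

Pooled cuts: [7, 38, 46, 47]

Fragment lengths:
  7→38: 31 bp
  38→46: 8 bp
  46→47: 1 bp
  47→7 (wrap): 50-47+7 = 10 bp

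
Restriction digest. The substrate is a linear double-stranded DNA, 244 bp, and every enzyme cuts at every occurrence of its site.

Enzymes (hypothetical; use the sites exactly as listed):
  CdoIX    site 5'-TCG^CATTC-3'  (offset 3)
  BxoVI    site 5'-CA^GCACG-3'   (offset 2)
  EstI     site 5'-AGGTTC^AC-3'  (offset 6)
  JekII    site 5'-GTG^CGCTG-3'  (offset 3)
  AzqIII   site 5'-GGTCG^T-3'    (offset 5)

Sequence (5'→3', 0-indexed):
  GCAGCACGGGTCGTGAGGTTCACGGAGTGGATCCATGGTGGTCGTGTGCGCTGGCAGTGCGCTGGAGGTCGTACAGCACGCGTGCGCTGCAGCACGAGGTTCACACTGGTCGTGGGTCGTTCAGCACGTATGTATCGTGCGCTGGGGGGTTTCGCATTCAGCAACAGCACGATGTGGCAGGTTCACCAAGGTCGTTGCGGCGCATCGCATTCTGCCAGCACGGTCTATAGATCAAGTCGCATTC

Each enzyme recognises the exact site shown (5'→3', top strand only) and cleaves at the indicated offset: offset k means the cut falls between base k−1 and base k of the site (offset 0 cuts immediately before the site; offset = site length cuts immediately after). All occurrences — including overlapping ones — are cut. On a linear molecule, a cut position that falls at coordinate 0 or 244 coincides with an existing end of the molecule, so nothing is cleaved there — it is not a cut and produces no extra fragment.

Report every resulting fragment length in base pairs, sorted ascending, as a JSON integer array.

[3,4,4,4,5,7,7,8,9,10,10,10,10,11,11,12,12,13,15,16,18,22,23]

Per-enzyme occurrences:
  CdoIX TCGCATTC/3: at [151, 204, 236] ⇒ [154, 207, 239]
  BxoVI CAGCACG/2: at [1, 73, 89, 121, 164, 215] ⇒ [3, 75, 91, 123, 166, 217]
  EstI AGGTTCAC/6: at [15, 96, 178] ⇒ [21, 102, 184]
  JekII GTGCGCTG/3: at [45, 56, 81, 136] ⇒ [48, 59, 84, 139]
  AzqIII GGTCGT/5: at [8, 39, 66, 107, 114, 189] ⇒ [13, 44, 71, 112, 119, 194]

Pooled cuts: [3, 13, 21, 44, 48, 59, 71, 75, 84, 91, 102, 112, 119, 123, 139, 154, 166, 184, 194, 207, 217, 239]

Fragments:
  [0,3): 3 bp
  [3,13): 10 bp
  [13,21): 8 bp
  [21,44): 23 bp
  [44,48): 4 bp
  [48,59): 11 bp
  [59,71): 12 bp
  [71,75): 4 bp
  [75,84): 9 bp
  [84,91): 7 bp
  [91,102): 11 bp
  [102,112): 10 bp
  [112,119): 7 bp
  [119,123): 4 bp
  [123,139): 16 bp
  [139,154): 15 bp
  [154,166): 12 bp
  [166,184): 18 bp
  [184,194): 10 bp
  [194,207): 13 bp
  [207,217): 10 bp
  [217,239): 22 bp
  [239,244): 5 bp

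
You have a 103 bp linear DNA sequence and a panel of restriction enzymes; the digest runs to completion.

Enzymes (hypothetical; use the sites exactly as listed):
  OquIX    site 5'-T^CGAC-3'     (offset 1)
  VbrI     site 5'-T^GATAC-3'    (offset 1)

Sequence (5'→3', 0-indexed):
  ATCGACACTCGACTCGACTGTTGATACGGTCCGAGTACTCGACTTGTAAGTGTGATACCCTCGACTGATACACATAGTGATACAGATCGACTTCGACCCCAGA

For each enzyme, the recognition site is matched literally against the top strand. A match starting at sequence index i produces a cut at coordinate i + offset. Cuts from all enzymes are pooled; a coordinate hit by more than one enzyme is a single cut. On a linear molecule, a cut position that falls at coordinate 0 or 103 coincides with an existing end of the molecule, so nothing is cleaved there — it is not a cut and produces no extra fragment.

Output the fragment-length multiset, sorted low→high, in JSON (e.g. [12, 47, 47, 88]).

[2,5,5,6,7,8,8,9,10,12,14,17]

Site scan:
  OquIX (TCGAC, off=1): starts [1, 8, 13, 38, 60, 86, 92] → cuts [2, 9, 14, 39, 61, 87, 93]
  VbrI (TGATAC, off=1): starts [21, 52, 65, 77] → cuts [22, 53, 66, 78]

Pooled cuts: [2, 9, 14, 22, 39, 53, 61, 66, 78, 87, 93]

Fragments:
  [0,2): 2 bp
  [2,9): 7 bp
  [9,14): 5 bp
  [14,22): 8 bp
  [22,39): 17 bp
  [39,53): 14 bp
  [53,61): 8 bp
  [61,66): 5 bp
  [66,78): 12 bp
  [78,87): 9 bp
  [87,93): 6 bp
  [93,103): 10 bp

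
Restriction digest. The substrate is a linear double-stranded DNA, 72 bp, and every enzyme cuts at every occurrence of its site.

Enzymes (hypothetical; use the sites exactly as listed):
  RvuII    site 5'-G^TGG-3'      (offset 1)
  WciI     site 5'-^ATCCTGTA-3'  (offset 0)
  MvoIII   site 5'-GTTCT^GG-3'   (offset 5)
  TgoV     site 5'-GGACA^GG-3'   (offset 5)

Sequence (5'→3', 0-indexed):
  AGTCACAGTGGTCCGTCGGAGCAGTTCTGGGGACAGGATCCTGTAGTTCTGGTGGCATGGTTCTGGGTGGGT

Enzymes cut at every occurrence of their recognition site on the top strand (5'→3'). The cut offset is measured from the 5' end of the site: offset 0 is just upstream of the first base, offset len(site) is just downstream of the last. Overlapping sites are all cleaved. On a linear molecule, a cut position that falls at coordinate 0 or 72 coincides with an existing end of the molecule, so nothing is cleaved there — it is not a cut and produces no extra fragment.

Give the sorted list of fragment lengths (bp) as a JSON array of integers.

[2,2,3,5,7,8,12,13,20]

Scan for sites:
  RvuII GTGG/1: at [7, 51, 66] ⇒ [8, 52, 67]
  WciI ATCCTGTA/0: at [37] ⇒ [37]
  MvoIII GTTCTGG/5: at [23, 45, 59] ⇒ [28, 50, 64]
  TgoV GGACAGG/5: at [30] ⇒ [35]

Pooled cuts: [8, 28, 35, 37, 50, 52, 64, 67]

Fragment lengths:
  [0,8): 8 bp
  [8,28): 20 bp
  [28,35): 7 bp
  [35,37): 2 bp
  [37,50): 13 bp
  [50,52): 2 bp
  [52,64): 12 bp
  [64,67): 3 bp
  [67,72): 5 bp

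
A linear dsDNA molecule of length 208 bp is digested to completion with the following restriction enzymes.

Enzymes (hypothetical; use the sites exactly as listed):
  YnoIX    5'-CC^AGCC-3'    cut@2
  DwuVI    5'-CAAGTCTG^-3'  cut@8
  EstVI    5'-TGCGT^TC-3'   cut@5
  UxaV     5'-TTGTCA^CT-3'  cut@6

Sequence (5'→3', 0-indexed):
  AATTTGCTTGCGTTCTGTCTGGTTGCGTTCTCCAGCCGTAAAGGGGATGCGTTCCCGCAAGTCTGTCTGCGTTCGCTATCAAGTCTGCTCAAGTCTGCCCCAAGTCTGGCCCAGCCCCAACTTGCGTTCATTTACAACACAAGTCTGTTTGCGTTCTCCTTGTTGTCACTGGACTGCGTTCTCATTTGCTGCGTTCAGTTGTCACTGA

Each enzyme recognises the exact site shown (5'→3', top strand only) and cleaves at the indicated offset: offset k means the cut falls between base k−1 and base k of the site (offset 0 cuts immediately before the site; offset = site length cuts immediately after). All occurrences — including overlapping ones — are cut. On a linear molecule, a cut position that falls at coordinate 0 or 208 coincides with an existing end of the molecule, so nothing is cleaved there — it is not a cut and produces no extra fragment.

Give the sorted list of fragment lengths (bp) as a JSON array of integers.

[4,4,5,7,7,10,10,11,11,13,13,14,15,15,15,15,19,20]

Per-enzyme occurrences:
  YnoIX (CCAGCC, off=2): starts [31, 110] → cuts [33, 112]
  DwuVI (CAAGTCTG, off=8): starts [57, 79, 89, 100, 139] → cuts [65, 87, 97, 108, 147]
  EstVI (TGCGTTC, off=5): starts [8, 23, 47, 67, 122, 149, 174, 189] → cuts [13, 28, 52, 72, 127, 154, 179, 194]
  UxaV (TTGTCACT, off=6): starts [162, 198] → cuts [168, 204]

Pooled cuts: [13, 28, 33, 52, 65, 72, 87, 97, 108, 112, 127, 147, 154, 168, 179, 194, 204]

Fragments:
  [0,13): 13 bp
  [13,28): 15 bp
  [28,33): 5 bp
  [33,52): 19 bp
  [52,65): 13 bp
  [65,72): 7 bp
  [72,87): 15 bp
  [87,97): 10 bp
  [97,108): 11 bp
  [108,112): 4 bp
  [112,127): 15 bp
  [127,147): 20 bp
  [147,154): 7 bp
  [154,168): 14 bp
  [168,179): 11 bp
  [179,194): 15 bp
  [194,204): 10 bp
  [204,208): 4 bp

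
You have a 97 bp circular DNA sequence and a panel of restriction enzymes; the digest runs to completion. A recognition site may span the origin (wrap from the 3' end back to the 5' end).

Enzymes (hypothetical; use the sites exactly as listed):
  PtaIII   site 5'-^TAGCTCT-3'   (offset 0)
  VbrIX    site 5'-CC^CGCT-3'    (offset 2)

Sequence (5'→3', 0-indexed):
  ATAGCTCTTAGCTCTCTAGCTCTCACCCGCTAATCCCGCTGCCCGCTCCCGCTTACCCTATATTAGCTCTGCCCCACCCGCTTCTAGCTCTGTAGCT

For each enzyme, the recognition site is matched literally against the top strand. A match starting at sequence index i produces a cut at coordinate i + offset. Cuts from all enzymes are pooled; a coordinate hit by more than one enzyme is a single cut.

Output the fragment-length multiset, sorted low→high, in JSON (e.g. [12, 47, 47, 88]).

Site scan:
  PtaIII (TAGCTCT, off=0): starts [1, 8, 16, 63, 84] → cuts [1, 8, 16, 63, 84]
  VbrIX (CCCGCT, off=2): starts [25, 34, 41, 47, 76] → cuts [27, 36, 43, 49, 78]

All cut coordinates (distinct, sorted): [1, 8, 16, 27, 36, 43, 49, 63, 78, 84]

Fragments:
  1→8: 7 bp
  8→16: 8 bp
  16→27: 11 bp
  27→36: 9 bp
  36→43: 7 bp
  43→49: 6 bp
  49→63: 14 bp
  63→78: 15 bp
  78→84: 6 bp
  84→1 (wrap): 97-84+1 = 14 bp

[6,6,7,7,8,9,11,14,14,15]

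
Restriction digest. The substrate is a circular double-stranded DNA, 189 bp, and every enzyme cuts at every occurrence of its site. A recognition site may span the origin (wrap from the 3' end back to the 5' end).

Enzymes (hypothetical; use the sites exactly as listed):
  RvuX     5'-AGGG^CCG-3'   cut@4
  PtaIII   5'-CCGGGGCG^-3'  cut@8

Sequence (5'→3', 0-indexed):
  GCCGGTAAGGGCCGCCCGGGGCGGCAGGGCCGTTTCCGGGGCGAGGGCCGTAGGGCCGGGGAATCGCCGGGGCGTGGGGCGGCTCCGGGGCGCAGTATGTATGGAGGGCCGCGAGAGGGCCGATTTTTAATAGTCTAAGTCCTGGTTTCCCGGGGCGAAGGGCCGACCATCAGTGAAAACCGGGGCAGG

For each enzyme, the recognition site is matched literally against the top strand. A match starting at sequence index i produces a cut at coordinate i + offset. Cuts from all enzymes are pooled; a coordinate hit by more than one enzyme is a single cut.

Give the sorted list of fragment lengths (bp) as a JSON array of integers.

Scan for sites:
  RvuX (AGGGCCG, off=4): starts [7, 25, 43, 51, 104, 115, 158, 186] → cuts [1, 11, 29, 47, 55, 108, 119, 162]
  PtaIII (CCGGGGCG, off=8): starts [15, 35, 66, 84, 149] → cuts [23, 43, 74, 92, 157]

Pooled cuts: [1, 11, 23, 29, 43, 47, 55, 74, 92, 108, 119, 157, 162]

Fragments:
  1→11: 10 bp
  11→23: 12 bp
  23→29: 6 bp
  29→43: 14 bp
  43→47: 4 bp
  47→55: 8 bp
  55→74: 19 bp
  74→92: 18 bp
  92→108: 16 bp
  108→119: 11 bp
  119→157: 38 bp
  157→162: 5 bp
  162→1 (wrap): 189-162+1 = 28 bp

[4,5,6,8,10,11,12,14,16,18,19,28,38]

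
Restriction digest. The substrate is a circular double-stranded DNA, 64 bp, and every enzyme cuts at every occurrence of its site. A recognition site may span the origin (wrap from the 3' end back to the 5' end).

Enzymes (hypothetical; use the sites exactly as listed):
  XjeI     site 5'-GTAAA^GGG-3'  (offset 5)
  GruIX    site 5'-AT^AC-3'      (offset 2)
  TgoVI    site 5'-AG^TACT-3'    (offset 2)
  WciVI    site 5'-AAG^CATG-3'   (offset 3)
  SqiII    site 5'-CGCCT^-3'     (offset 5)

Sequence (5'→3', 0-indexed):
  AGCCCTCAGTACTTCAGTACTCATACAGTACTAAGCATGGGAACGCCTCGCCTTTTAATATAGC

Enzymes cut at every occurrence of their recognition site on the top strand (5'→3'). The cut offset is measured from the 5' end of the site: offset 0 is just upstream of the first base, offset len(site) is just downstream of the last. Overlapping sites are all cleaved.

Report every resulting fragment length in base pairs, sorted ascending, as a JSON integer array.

Per-enzyme occurrences:
  XjeI (GTAAAGGG, off=5): no sites
  GruIX ATAC/2: at [22] ⇒ [24]
  TgoVI AGTACT/2: at [7, 15, 26] ⇒ [9, 17, 28]
  WciVI AAGCATG/3: at [32] ⇒ [35]
  SqiII CGCCT/5: at [43, 48] ⇒ [48, 53]

All cut coordinates (distinct, sorted): [9, 17, 24, 28, 35, 48, 53]

Fragment lengths:
  9→17: 8 bp
  17→24: 7 bp
  24→28: 4 bp
  28→35: 7 bp
  35→48: 13 bp
  48→53: 5 bp
  53→9 (wrap): 64-53+9 = 20 bp

[4,5,7,7,8,13,20]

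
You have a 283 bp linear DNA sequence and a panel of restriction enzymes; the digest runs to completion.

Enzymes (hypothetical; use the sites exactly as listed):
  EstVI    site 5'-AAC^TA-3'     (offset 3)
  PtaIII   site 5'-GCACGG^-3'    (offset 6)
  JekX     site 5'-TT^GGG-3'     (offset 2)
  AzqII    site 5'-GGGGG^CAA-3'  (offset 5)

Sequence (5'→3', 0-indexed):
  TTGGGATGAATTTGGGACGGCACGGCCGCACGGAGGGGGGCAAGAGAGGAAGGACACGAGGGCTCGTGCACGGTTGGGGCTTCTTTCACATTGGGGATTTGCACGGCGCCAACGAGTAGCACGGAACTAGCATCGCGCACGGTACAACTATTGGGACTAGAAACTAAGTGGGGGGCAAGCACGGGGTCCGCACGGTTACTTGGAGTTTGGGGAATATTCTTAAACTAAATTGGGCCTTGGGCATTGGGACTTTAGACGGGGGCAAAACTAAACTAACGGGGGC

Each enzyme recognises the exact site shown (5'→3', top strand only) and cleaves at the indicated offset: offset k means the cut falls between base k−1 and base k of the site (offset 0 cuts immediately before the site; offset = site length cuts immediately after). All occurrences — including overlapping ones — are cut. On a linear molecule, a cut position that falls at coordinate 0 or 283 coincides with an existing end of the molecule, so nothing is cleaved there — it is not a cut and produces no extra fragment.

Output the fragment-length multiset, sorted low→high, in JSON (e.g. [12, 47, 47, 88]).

Per-enzyme occurrences:
  EstVI AACTA/3: at [124, 145, 161, 222, 265, 270] ⇒ [127, 148, 164, 225, 268, 273]
  PtaIII GCACGG/6: at [19, 27, 67, 100, 118, 136, 178, 189] ⇒ [25, 33, 73, 106, 124, 142, 184, 195]
  JekX TTGGG/2: at [0, 11, 73, 90, 150, 206, 229, 236, 243] ⇒ [2, 13, 75, 92, 152, 208, 231, 238, 245]
  AzqII GGGGGCAA/5: at [35, 170, 257] ⇒ [40, 175, 262]

All cut coordinates (distinct, sorted): [2, 13, 25, 33, 40, 73, 75, 92, 106, 124, 127, 142, 148, 152, 164, 175, 184, 195, 208, 225, 231, 238, 245, 262, 268, 273]

Fragments:
  [0,2): 2 bp
  [2,13): 11 bp
  [13,25): 12 bp
  [25,33): 8 bp
  [33,40): 7 bp
  [40,73): 33 bp
  [73,75): 2 bp
  [75,92): 17 bp
  [92,106): 14 bp
  [106,124): 18 bp
  [124,127): 3 bp
  [127,142): 15 bp
  [142,148): 6 bp
  [148,152): 4 bp
  [152,164): 12 bp
  [164,175): 11 bp
  [175,184): 9 bp
  [184,195): 11 bp
  [195,208): 13 bp
  [208,225): 17 bp
  [225,231): 6 bp
  [231,238): 7 bp
  [238,245): 7 bp
  [245,262): 17 bp
  [262,268): 6 bp
  [268,273): 5 bp
  [273,283): 10 bp

[2,2,3,4,5,6,6,6,7,7,7,8,9,10,11,11,11,12,12,13,14,15,17,17,17,18,33]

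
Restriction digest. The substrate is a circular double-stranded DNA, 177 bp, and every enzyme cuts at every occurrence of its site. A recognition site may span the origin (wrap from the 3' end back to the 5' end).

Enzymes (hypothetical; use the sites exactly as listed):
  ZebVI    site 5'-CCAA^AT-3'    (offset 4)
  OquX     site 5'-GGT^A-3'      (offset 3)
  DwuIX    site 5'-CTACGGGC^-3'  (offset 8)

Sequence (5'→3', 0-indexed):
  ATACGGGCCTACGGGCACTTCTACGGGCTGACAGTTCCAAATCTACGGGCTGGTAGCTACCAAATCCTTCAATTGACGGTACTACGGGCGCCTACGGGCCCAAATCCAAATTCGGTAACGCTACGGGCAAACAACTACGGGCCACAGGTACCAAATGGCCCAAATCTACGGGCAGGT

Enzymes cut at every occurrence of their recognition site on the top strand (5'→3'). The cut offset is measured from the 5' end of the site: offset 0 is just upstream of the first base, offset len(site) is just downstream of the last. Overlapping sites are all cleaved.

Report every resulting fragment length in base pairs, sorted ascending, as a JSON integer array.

Per-enzyme occurrences:
  ZebVI (CCAAAT, off=4): starts [36, 59, 99, 105, 150, 159] → cuts [40, 63, 103, 109, 154, 163]
  OquX (GGTA, off=3): starts [51, 77, 113, 146, 174] → cuts [0, 54, 80, 116, 149]
  DwuIX (CTACGGGC, off=8): starts [8, 20, 42, 81, 91, 120, 134, 165] → cuts [16, 28, 50, 89, 99, 128, 142, 173]

All cut coordinates (distinct, sorted): [0, 16, 28, 40, 50, 54, 63, 80, 89, 99, 103, 109, 116, 128, 142, 149, 154, 163, 173]

Fragment lengths:
  0→16: 16 bp
  16→28: 12 bp
  28→40: 12 bp
  40→50: 10 bp
  50→54: 4 bp
  54→63: 9 bp
  63→80: 17 bp
  80→89: 9 bp
  89→99: 10 bp
  99→103: 4 bp
  103→109: 6 bp
  109→116: 7 bp
  116→128: 12 bp
  128→142: 14 bp
  142→149: 7 bp
  149→154: 5 bp
  154→163: 9 bp
  163→173: 10 bp
  173→0 (wrap): 177-173+0 = 4 bp

[4,4,4,5,6,7,7,9,9,9,10,10,10,12,12,12,14,16,17]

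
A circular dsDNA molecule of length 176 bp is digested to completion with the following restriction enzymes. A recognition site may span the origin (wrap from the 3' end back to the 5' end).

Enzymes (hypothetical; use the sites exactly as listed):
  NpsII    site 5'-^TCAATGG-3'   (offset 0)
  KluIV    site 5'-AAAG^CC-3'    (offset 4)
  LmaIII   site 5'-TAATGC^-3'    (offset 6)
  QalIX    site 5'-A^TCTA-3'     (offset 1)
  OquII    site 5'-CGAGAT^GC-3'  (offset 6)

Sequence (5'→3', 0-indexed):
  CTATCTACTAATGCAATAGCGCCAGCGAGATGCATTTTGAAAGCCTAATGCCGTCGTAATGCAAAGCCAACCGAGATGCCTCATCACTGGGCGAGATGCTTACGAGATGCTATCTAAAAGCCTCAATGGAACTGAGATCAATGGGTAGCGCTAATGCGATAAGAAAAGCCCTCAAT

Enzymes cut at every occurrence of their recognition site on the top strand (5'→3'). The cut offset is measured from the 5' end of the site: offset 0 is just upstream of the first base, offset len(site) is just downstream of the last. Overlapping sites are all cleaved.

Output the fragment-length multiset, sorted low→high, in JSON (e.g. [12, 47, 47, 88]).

Per-enzyme occurrences:
  NpsII TCAATGG/0: at [122, 137] ⇒ [122, 137]
  KluIV AAAGCC/4: at [39, 62, 116, 164] ⇒ [43, 66, 120, 168]
  LmaIII TAATGC/6: at [8, 45, 56, 151] ⇒ [14, 51, 62, 157]
  QalIX ATCTA/1: at [2, 111, 174] ⇒ [3, 112, 175]
  OquII CGAGATGC/6: at [25, 71, 91, 102] ⇒ [31, 77, 97, 108]

Pooled cuts: [3, 14, 31, 43, 51, 62, 66, 77, 97, 108, 112, 120, 122, 137, 157, 168, 175]

Fragment lengths:
  3→14: 11 bp
  14→31: 17 bp
  31→43: 12 bp
  43→51: 8 bp
  51→62: 11 bp
  62→66: 4 bp
  66→77: 11 bp
  77→97: 20 bp
  97→108: 11 bp
  108→112: 4 bp
  112→120: 8 bp
  120→122: 2 bp
  122→137: 15 bp
  137→157: 20 bp
  157→168: 11 bp
  168→175: 7 bp
  175→3 (wrap): 176-175+3 = 4 bp

[2,4,4,4,7,8,8,11,11,11,11,11,12,15,17,20,20]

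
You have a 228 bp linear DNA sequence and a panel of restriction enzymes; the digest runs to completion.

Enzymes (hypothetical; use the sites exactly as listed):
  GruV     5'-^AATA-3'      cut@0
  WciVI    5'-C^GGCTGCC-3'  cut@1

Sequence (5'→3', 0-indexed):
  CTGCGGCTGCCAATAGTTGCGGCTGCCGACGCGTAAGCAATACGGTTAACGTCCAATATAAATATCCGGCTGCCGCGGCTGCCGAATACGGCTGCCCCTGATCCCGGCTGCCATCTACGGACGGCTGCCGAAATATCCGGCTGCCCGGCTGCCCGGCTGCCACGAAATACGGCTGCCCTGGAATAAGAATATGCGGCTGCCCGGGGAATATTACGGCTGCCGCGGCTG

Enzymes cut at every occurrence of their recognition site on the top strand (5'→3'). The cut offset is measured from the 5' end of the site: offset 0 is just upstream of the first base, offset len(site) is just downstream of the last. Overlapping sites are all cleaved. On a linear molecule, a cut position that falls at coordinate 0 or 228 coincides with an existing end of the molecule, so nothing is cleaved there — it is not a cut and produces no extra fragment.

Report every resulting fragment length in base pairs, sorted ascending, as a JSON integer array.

[4,5,5,6,6,7,7,7,7,8,8,8,8,9,9,9,11,11,12,14,16,16,17,18]

Per-enzyme occurrences:
  GruV (AATA, off=0): starts [11, 38, 54, 60, 84, 131, 165, 181, 187, 206] → cuts [11, 38, 54, 60, 84, 131, 165, 181, 187, 206]
  WciVI (CGGCTGCC, off=1): starts [3, 19, 66, 75, 88, 104, 121, 137, 145, 153, 169, 193, 213] → cuts [4, 20, 67, 76, 89, 105, 122, 138, 146, 154, 170, 194, 214]

Pooled cuts: [4, 11, 20, 38, 54, 60, 67, 76, 84, 89, 105, 122, 131, 138, 146, 154, 165, 170, 181, 187, 194, 206, 214]

Fragments:
  [0,4): 4 bp
  [4,11): 7 bp
  [11,20): 9 bp
  [20,38): 18 bp
  [38,54): 16 bp
  [54,60): 6 bp
  [60,67): 7 bp
  [67,76): 9 bp
  [76,84): 8 bp
  [84,89): 5 bp
  [89,105): 16 bp
  [105,122): 17 bp
  [122,131): 9 bp
  [131,138): 7 bp
  [138,146): 8 bp
  [146,154): 8 bp
  [154,165): 11 bp
  [165,170): 5 bp
  [170,181): 11 bp
  [181,187): 6 bp
  [187,194): 7 bp
  [194,206): 12 bp
  [206,214): 8 bp
  [214,228): 14 bp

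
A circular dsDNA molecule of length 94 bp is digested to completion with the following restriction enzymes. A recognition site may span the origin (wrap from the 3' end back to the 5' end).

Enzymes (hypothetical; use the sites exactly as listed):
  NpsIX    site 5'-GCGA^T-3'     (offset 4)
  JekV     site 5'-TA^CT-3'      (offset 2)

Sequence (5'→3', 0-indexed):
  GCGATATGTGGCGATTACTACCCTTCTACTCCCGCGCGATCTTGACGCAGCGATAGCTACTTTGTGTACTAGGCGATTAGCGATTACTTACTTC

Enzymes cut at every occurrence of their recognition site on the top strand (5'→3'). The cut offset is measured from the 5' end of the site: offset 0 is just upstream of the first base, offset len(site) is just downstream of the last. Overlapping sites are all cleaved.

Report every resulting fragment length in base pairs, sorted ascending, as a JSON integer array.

[3,3,4,6,7,8,8,9,10,11,11,14]

Per-enzyme occurrences:
  NpsIX GCGAT/4: at [0, 10, 35, 49, 72, 79] ⇒ [4, 14, 39, 53, 76, 83]
  JekV TACT/2: at [15, 26, 57, 66, 84, 88] ⇒ [17, 28, 59, 68, 86, 90]

Pooled cuts: [4, 14, 17, 28, 39, 53, 59, 68, 76, 83, 86, 90]

Fragments:
  4→14: 10 bp
  14→17: 3 bp
  17→28: 11 bp
  28→39: 11 bp
  39→53: 14 bp
  53→59: 6 bp
  59→68: 9 bp
  68→76: 8 bp
  76→83: 7 bp
  83→86: 3 bp
  86→90: 4 bp
  90→4 (wrap): 94-90+4 = 8 bp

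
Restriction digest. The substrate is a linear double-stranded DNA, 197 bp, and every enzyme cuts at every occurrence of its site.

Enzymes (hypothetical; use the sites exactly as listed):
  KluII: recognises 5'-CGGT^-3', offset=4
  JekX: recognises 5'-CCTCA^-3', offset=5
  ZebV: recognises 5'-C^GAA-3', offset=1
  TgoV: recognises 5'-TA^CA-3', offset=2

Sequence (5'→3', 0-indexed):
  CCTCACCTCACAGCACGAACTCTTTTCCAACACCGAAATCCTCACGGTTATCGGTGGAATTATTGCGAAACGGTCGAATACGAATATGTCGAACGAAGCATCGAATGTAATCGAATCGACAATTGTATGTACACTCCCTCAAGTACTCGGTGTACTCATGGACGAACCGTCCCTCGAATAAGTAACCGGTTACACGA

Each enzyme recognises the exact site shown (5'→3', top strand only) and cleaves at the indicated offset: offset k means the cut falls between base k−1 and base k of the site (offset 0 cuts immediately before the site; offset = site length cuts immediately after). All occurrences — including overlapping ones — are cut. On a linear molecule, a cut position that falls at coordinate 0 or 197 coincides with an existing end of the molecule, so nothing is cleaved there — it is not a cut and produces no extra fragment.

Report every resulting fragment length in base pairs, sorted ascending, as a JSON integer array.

Site scan:
  KluII (CGGT, off=4): starts [44, 51, 70, 147, 186] → cuts [48, 55, 74, 151, 190]
  JekX (CCTCA, off=5): starts [0, 5, 39, 136] → cuts [5, 10, 44, 141]
  ZebV (CGAA, off=1): starts [15, 33, 65, 74, 80, 89, 93, 101, 111, 162, 174] → cuts [16, 34, 66, 75, 81, 90, 94, 102, 112, 163, 175]
  TgoV (TACA, off=2): starts [129, 190] → cuts [131, 192]

Pooled cuts: [5, 10, 16, 34, 44, 48, 55, 66, 74, 75, 81, 90, 94, 102, 112, 131, 141, 151, 163, 175, 190, 192]

Fragment lengths:
  [0,5): 5 bp
  [5,10): 5 bp
  [10,16): 6 bp
  [16,34): 18 bp
  [34,44): 10 bp
  [44,48): 4 bp
  [48,55): 7 bp
  [55,66): 11 bp
  [66,74): 8 bp
  [74,75): 1 bp
  [75,81): 6 bp
  [81,90): 9 bp
  [90,94): 4 bp
  [94,102): 8 bp
  [102,112): 10 bp
  [112,131): 19 bp
  [131,141): 10 bp
  [141,151): 10 bp
  [151,163): 12 bp
  [163,175): 12 bp
  [175,190): 15 bp
  [190,192): 2 bp
  [192,197): 5 bp

[1,2,4,4,5,5,5,6,6,7,8,8,9,10,10,10,10,11,12,12,15,18,19]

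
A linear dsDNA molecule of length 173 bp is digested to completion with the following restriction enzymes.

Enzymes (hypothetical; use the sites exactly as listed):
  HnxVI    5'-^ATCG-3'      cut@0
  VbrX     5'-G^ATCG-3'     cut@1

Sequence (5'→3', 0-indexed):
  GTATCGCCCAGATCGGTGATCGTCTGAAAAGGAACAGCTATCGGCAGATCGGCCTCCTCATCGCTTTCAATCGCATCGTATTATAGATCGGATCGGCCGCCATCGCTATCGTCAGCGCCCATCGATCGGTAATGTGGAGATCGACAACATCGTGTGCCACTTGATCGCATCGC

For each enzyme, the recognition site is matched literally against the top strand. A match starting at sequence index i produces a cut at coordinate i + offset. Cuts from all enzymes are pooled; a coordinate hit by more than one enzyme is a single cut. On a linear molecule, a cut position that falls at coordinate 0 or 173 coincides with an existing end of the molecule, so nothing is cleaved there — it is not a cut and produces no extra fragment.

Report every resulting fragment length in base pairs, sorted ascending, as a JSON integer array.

[2,4,5,5,5,5,6,7,8,9,9,10,10,12,12,13,15,15,21]

Site scan:
  HnxVI ATCG/0: at [2, 11, 18, 39, 47, 59, 69, 74, 86, 91, 101, 107, 120, 124, 139, 148, 163, 168] ⇒ [2, 11, 18, 39, 47, 59, 69, 74, 86, 91, 101, 107, 120, 124, 139, 148, 163, 168]
  VbrX GATCG/1: at [10, 17, 46, 85, 90, 123, 138, 162] ⇒ [11, 18, 47, 86, 91, 124, 139, 163]

All cut coordinates (distinct, sorted): [2, 11, 18, 39, 47, 59, 69, 74, 86, 91, 101, 107, 120, 124, 139, 148, 163, 168]

Fragments:
  [0,2): 2 bp
  [2,11): 9 bp
  [11,18): 7 bp
  [18,39): 21 bp
  [39,47): 8 bp
  [47,59): 12 bp
  [59,69): 10 bp
  [69,74): 5 bp
  [74,86): 12 bp
  [86,91): 5 bp
  [91,101): 10 bp
  [101,107): 6 bp
  [107,120): 13 bp
  [120,124): 4 bp
  [124,139): 15 bp
  [139,148): 9 bp
  [148,163): 15 bp
  [163,168): 5 bp
  [168,173): 5 bp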